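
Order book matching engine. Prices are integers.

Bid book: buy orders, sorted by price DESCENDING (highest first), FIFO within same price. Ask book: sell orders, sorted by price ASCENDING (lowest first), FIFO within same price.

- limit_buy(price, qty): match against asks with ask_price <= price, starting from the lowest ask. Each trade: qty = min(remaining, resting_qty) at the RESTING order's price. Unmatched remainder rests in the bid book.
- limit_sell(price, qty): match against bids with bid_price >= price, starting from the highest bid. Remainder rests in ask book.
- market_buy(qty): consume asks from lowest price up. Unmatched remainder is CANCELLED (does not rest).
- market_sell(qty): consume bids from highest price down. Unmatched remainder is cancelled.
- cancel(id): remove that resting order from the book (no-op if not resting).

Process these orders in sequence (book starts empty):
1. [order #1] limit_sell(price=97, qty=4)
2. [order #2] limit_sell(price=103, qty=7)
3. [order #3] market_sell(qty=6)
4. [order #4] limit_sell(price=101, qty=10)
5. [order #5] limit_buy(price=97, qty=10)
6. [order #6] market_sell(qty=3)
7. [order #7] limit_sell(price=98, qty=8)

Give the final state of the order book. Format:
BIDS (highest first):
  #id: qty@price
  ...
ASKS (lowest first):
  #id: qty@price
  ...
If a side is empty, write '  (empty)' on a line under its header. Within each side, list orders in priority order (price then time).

Answer: BIDS (highest first):
  #5: 3@97
ASKS (lowest first):
  #7: 8@98
  #4: 10@101
  #2: 7@103

Derivation:
After op 1 [order #1] limit_sell(price=97, qty=4): fills=none; bids=[-] asks=[#1:4@97]
After op 2 [order #2] limit_sell(price=103, qty=7): fills=none; bids=[-] asks=[#1:4@97 #2:7@103]
After op 3 [order #3] market_sell(qty=6): fills=none; bids=[-] asks=[#1:4@97 #2:7@103]
After op 4 [order #4] limit_sell(price=101, qty=10): fills=none; bids=[-] asks=[#1:4@97 #4:10@101 #2:7@103]
After op 5 [order #5] limit_buy(price=97, qty=10): fills=#5x#1:4@97; bids=[#5:6@97] asks=[#4:10@101 #2:7@103]
After op 6 [order #6] market_sell(qty=3): fills=#5x#6:3@97; bids=[#5:3@97] asks=[#4:10@101 #2:7@103]
After op 7 [order #7] limit_sell(price=98, qty=8): fills=none; bids=[#5:3@97] asks=[#7:8@98 #4:10@101 #2:7@103]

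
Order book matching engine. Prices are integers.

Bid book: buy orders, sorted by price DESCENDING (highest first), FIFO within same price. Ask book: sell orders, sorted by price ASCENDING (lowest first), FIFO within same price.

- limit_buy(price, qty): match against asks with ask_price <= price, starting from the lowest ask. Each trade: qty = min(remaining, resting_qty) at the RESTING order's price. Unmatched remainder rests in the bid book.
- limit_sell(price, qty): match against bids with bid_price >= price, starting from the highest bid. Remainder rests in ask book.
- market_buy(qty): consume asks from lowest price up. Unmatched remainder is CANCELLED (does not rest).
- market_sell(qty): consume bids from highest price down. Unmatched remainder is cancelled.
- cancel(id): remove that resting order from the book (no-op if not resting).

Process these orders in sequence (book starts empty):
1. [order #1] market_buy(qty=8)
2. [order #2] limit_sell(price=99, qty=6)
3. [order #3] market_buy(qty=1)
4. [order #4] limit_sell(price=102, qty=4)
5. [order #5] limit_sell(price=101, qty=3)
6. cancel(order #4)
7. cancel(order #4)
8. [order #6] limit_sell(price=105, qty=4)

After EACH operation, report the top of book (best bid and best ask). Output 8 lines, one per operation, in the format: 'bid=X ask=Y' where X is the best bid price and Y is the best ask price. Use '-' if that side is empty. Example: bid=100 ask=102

Answer: bid=- ask=-
bid=- ask=99
bid=- ask=99
bid=- ask=99
bid=- ask=99
bid=- ask=99
bid=- ask=99
bid=- ask=99

Derivation:
After op 1 [order #1] market_buy(qty=8): fills=none; bids=[-] asks=[-]
After op 2 [order #2] limit_sell(price=99, qty=6): fills=none; bids=[-] asks=[#2:6@99]
After op 3 [order #3] market_buy(qty=1): fills=#3x#2:1@99; bids=[-] asks=[#2:5@99]
After op 4 [order #4] limit_sell(price=102, qty=4): fills=none; bids=[-] asks=[#2:5@99 #4:4@102]
After op 5 [order #5] limit_sell(price=101, qty=3): fills=none; bids=[-] asks=[#2:5@99 #5:3@101 #4:4@102]
After op 6 cancel(order #4): fills=none; bids=[-] asks=[#2:5@99 #5:3@101]
After op 7 cancel(order #4): fills=none; bids=[-] asks=[#2:5@99 #5:3@101]
After op 8 [order #6] limit_sell(price=105, qty=4): fills=none; bids=[-] asks=[#2:5@99 #5:3@101 #6:4@105]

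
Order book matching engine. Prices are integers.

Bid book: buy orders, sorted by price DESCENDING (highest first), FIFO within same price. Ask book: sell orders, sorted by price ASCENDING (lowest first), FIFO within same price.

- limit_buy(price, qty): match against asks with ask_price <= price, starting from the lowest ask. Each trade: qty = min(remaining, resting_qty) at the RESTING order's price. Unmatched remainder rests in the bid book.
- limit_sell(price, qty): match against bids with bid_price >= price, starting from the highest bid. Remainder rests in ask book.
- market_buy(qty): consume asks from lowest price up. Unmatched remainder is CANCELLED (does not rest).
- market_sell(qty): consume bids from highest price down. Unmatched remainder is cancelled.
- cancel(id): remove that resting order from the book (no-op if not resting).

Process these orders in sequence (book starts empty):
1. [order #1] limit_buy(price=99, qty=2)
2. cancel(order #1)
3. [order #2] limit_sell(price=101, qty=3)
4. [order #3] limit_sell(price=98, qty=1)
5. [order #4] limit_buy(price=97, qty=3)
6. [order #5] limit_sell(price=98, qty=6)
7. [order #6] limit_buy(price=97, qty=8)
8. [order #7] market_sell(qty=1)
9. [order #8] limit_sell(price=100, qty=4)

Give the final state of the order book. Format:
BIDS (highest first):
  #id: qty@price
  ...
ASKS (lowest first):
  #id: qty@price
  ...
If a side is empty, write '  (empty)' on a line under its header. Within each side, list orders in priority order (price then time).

After op 1 [order #1] limit_buy(price=99, qty=2): fills=none; bids=[#1:2@99] asks=[-]
After op 2 cancel(order #1): fills=none; bids=[-] asks=[-]
After op 3 [order #2] limit_sell(price=101, qty=3): fills=none; bids=[-] asks=[#2:3@101]
After op 4 [order #3] limit_sell(price=98, qty=1): fills=none; bids=[-] asks=[#3:1@98 #2:3@101]
After op 5 [order #4] limit_buy(price=97, qty=3): fills=none; bids=[#4:3@97] asks=[#3:1@98 #2:3@101]
After op 6 [order #5] limit_sell(price=98, qty=6): fills=none; bids=[#4:3@97] asks=[#3:1@98 #5:6@98 #2:3@101]
After op 7 [order #6] limit_buy(price=97, qty=8): fills=none; bids=[#4:3@97 #6:8@97] asks=[#3:1@98 #5:6@98 #2:3@101]
After op 8 [order #7] market_sell(qty=1): fills=#4x#7:1@97; bids=[#4:2@97 #6:8@97] asks=[#3:1@98 #5:6@98 #2:3@101]
After op 9 [order #8] limit_sell(price=100, qty=4): fills=none; bids=[#4:2@97 #6:8@97] asks=[#3:1@98 #5:6@98 #8:4@100 #2:3@101]

Answer: BIDS (highest first):
  #4: 2@97
  #6: 8@97
ASKS (lowest first):
  #3: 1@98
  #5: 6@98
  #8: 4@100
  #2: 3@101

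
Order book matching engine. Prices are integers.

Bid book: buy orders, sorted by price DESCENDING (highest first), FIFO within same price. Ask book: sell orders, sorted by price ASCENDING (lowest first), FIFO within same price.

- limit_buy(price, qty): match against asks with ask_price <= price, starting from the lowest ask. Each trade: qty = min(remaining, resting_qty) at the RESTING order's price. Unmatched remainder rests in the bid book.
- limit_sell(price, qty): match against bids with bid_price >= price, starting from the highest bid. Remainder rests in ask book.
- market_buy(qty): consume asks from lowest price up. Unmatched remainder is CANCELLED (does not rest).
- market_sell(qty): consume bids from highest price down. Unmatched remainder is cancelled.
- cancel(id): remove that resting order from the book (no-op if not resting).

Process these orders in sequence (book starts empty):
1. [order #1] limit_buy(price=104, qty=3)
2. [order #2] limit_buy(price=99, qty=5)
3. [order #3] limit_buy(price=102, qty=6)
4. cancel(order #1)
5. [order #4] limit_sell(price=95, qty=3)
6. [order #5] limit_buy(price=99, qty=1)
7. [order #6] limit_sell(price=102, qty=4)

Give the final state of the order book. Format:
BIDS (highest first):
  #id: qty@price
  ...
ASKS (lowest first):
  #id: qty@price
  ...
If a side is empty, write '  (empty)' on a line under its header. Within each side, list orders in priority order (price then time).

Answer: BIDS (highest first):
  #2: 5@99
  #5: 1@99
ASKS (lowest first):
  #6: 1@102

Derivation:
After op 1 [order #1] limit_buy(price=104, qty=3): fills=none; bids=[#1:3@104] asks=[-]
After op 2 [order #2] limit_buy(price=99, qty=5): fills=none; bids=[#1:3@104 #2:5@99] asks=[-]
After op 3 [order #3] limit_buy(price=102, qty=6): fills=none; bids=[#1:3@104 #3:6@102 #2:5@99] asks=[-]
After op 4 cancel(order #1): fills=none; bids=[#3:6@102 #2:5@99] asks=[-]
After op 5 [order #4] limit_sell(price=95, qty=3): fills=#3x#4:3@102; bids=[#3:3@102 #2:5@99] asks=[-]
After op 6 [order #5] limit_buy(price=99, qty=1): fills=none; bids=[#3:3@102 #2:5@99 #5:1@99] asks=[-]
After op 7 [order #6] limit_sell(price=102, qty=4): fills=#3x#6:3@102; bids=[#2:5@99 #5:1@99] asks=[#6:1@102]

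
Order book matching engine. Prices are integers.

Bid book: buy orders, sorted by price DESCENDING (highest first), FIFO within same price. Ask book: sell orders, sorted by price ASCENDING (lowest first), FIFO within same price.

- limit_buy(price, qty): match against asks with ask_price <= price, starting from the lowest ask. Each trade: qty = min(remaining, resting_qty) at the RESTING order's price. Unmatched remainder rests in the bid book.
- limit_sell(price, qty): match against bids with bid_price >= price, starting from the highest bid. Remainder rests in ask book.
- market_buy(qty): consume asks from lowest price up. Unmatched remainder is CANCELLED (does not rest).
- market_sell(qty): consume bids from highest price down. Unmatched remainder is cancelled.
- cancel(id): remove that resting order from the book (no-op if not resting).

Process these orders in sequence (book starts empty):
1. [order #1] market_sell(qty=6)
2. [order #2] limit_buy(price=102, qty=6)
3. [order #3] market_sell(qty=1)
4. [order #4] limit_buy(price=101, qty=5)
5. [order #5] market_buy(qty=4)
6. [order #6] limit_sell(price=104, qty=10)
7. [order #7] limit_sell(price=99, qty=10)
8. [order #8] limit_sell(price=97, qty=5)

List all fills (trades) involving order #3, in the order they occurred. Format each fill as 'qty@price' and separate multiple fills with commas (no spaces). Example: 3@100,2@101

Answer: 1@102

Derivation:
After op 1 [order #1] market_sell(qty=6): fills=none; bids=[-] asks=[-]
After op 2 [order #2] limit_buy(price=102, qty=6): fills=none; bids=[#2:6@102] asks=[-]
After op 3 [order #3] market_sell(qty=1): fills=#2x#3:1@102; bids=[#2:5@102] asks=[-]
After op 4 [order #4] limit_buy(price=101, qty=5): fills=none; bids=[#2:5@102 #4:5@101] asks=[-]
After op 5 [order #5] market_buy(qty=4): fills=none; bids=[#2:5@102 #4:5@101] asks=[-]
After op 6 [order #6] limit_sell(price=104, qty=10): fills=none; bids=[#2:5@102 #4:5@101] asks=[#6:10@104]
After op 7 [order #7] limit_sell(price=99, qty=10): fills=#2x#7:5@102 #4x#7:5@101; bids=[-] asks=[#6:10@104]
After op 8 [order #8] limit_sell(price=97, qty=5): fills=none; bids=[-] asks=[#8:5@97 #6:10@104]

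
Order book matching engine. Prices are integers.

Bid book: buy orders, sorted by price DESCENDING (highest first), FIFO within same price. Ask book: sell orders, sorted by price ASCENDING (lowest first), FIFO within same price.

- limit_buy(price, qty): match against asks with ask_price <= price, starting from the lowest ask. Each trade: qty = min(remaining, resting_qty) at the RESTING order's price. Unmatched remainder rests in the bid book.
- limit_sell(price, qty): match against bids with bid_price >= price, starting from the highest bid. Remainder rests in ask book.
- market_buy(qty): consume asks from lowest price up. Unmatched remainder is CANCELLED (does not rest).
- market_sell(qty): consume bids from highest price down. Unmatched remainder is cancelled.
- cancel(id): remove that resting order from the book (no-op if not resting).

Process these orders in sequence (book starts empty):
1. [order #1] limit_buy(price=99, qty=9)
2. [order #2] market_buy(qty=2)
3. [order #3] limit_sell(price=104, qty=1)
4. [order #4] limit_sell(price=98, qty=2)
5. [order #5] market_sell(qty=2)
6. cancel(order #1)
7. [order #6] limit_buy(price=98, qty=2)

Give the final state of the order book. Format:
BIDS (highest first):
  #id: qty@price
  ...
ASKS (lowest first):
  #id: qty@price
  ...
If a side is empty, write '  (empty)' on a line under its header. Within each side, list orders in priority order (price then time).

After op 1 [order #1] limit_buy(price=99, qty=9): fills=none; bids=[#1:9@99] asks=[-]
After op 2 [order #2] market_buy(qty=2): fills=none; bids=[#1:9@99] asks=[-]
After op 3 [order #3] limit_sell(price=104, qty=1): fills=none; bids=[#1:9@99] asks=[#3:1@104]
After op 4 [order #4] limit_sell(price=98, qty=2): fills=#1x#4:2@99; bids=[#1:7@99] asks=[#3:1@104]
After op 5 [order #5] market_sell(qty=2): fills=#1x#5:2@99; bids=[#1:5@99] asks=[#3:1@104]
After op 6 cancel(order #1): fills=none; bids=[-] asks=[#3:1@104]
After op 7 [order #6] limit_buy(price=98, qty=2): fills=none; bids=[#6:2@98] asks=[#3:1@104]

Answer: BIDS (highest first):
  #6: 2@98
ASKS (lowest first):
  #3: 1@104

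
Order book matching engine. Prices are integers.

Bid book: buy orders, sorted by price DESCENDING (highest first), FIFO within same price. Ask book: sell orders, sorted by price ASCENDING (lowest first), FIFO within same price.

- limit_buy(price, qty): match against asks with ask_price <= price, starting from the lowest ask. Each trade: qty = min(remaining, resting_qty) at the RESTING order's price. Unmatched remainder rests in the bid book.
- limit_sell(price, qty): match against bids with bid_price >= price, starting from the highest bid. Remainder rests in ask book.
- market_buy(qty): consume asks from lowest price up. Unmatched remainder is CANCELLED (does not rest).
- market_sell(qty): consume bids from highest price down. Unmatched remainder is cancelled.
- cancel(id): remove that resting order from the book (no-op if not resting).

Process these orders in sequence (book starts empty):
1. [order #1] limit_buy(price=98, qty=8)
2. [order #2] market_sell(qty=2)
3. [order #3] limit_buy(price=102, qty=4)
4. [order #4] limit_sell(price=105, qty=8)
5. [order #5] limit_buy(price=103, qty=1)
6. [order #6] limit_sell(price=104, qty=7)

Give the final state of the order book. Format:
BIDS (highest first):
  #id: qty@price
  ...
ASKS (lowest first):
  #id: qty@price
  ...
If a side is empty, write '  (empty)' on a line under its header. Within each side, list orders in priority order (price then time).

After op 1 [order #1] limit_buy(price=98, qty=8): fills=none; bids=[#1:8@98] asks=[-]
After op 2 [order #2] market_sell(qty=2): fills=#1x#2:2@98; bids=[#1:6@98] asks=[-]
After op 3 [order #3] limit_buy(price=102, qty=4): fills=none; bids=[#3:4@102 #1:6@98] asks=[-]
After op 4 [order #4] limit_sell(price=105, qty=8): fills=none; bids=[#3:4@102 #1:6@98] asks=[#4:8@105]
After op 5 [order #5] limit_buy(price=103, qty=1): fills=none; bids=[#5:1@103 #3:4@102 #1:6@98] asks=[#4:8@105]
After op 6 [order #6] limit_sell(price=104, qty=7): fills=none; bids=[#5:1@103 #3:4@102 #1:6@98] asks=[#6:7@104 #4:8@105]

Answer: BIDS (highest first):
  #5: 1@103
  #3: 4@102
  #1: 6@98
ASKS (lowest first):
  #6: 7@104
  #4: 8@105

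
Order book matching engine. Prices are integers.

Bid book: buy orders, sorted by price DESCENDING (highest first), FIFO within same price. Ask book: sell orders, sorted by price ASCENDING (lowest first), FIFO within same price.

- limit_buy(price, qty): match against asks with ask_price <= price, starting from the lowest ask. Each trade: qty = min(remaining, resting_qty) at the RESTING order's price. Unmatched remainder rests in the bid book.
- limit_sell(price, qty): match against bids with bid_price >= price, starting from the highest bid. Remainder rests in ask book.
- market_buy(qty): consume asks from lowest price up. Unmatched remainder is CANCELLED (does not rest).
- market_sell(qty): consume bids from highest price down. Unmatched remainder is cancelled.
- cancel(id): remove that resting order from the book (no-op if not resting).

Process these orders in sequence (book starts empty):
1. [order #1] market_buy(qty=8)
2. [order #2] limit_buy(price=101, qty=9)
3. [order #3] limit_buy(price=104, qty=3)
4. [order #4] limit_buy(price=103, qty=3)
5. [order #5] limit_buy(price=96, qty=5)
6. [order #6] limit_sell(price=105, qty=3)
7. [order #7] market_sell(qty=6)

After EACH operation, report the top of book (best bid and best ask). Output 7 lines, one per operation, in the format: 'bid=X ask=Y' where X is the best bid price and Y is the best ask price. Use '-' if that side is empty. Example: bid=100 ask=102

Answer: bid=- ask=-
bid=101 ask=-
bid=104 ask=-
bid=104 ask=-
bid=104 ask=-
bid=104 ask=105
bid=101 ask=105

Derivation:
After op 1 [order #1] market_buy(qty=8): fills=none; bids=[-] asks=[-]
After op 2 [order #2] limit_buy(price=101, qty=9): fills=none; bids=[#2:9@101] asks=[-]
After op 3 [order #3] limit_buy(price=104, qty=3): fills=none; bids=[#3:3@104 #2:9@101] asks=[-]
After op 4 [order #4] limit_buy(price=103, qty=3): fills=none; bids=[#3:3@104 #4:3@103 #2:9@101] asks=[-]
After op 5 [order #5] limit_buy(price=96, qty=5): fills=none; bids=[#3:3@104 #4:3@103 #2:9@101 #5:5@96] asks=[-]
After op 6 [order #6] limit_sell(price=105, qty=3): fills=none; bids=[#3:3@104 #4:3@103 #2:9@101 #5:5@96] asks=[#6:3@105]
After op 7 [order #7] market_sell(qty=6): fills=#3x#7:3@104 #4x#7:3@103; bids=[#2:9@101 #5:5@96] asks=[#6:3@105]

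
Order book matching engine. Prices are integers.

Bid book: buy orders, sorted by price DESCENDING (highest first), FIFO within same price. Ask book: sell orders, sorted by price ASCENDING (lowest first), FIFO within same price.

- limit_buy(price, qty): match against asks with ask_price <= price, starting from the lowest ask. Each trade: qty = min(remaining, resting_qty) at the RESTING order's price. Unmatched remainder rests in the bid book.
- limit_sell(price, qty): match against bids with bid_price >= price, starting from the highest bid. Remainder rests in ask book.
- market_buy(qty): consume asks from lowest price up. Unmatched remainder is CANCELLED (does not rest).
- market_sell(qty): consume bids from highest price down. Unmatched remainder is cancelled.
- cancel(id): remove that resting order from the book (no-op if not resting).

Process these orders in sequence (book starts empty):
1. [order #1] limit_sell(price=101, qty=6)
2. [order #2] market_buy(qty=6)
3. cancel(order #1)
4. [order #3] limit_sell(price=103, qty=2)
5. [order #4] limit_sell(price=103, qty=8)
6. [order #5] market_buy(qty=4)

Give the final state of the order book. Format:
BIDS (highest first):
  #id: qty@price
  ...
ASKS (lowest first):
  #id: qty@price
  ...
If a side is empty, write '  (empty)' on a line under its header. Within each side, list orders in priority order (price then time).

After op 1 [order #1] limit_sell(price=101, qty=6): fills=none; bids=[-] asks=[#1:6@101]
After op 2 [order #2] market_buy(qty=6): fills=#2x#1:6@101; bids=[-] asks=[-]
After op 3 cancel(order #1): fills=none; bids=[-] asks=[-]
After op 4 [order #3] limit_sell(price=103, qty=2): fills=none; bids=[-] asks=[#3:2@103]
After op 5 [order #4] limit_sell(price=103, qty=8): fills=none; bids=[-] asks=[#3:2@103 #4:8@103]
After op 6 [order #5] market_buy(qty=4): fills=#5x#3:2@103 #5x#4:2@103; bids=[-] asks=[#4:6@103]

Answer: BIDS (highest first):
  (empty)
ASKS (lowest first):
  #4: 6@103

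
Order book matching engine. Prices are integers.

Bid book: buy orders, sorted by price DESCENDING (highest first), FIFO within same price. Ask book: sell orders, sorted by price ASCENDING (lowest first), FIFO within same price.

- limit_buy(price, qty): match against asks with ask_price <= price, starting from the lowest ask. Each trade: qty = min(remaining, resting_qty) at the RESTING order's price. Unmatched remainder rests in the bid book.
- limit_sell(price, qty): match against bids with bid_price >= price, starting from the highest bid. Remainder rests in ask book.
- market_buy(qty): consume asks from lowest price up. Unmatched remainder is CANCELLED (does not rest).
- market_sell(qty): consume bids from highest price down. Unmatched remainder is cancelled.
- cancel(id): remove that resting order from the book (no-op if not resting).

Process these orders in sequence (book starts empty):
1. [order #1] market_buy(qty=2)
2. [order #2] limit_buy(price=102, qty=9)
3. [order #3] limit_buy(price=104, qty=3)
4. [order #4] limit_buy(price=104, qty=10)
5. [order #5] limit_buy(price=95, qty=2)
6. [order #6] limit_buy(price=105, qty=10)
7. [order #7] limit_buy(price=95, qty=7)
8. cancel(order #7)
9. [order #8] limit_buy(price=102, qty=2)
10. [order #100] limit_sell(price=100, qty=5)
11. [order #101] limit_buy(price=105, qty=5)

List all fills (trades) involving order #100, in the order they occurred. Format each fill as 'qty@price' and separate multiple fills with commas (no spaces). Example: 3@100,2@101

After op 1 [order #1] market_buy(qty=2): fills=none; bids=[-] asks=[-]
After op 2 [order #2] limit_buy(price=102, qty=9): fills=none; bids=[#2:9@102] asks=[-]
After op 3 [order #3] limit_buy(price=104, qty=3): fills=none; bids=[#3:3@104 #2:9@102] asks=[-]
After op 4 [order #4] limit_buy(price=104, qty=10): fills=none; bids=[#3:3@104 #4:10@104 #2:9@102] asks=[-]
After op 5 [order #5] limit_buy(price=95, qty=2): fills=none; bids=[#3:3@104 #4:10@104 #2:9@102 #5:2@95] asks=[-]
After op 6 [order #6] limit_buy(price=105, qty=10): fills=none; bids=[#6:10@105 #3:3@104 #4:10@104 #2:9@102 #5:2@95] asks=[-]
After op 7 [order #7] limit_buy(price=95, qty=7): fills=none; bids=[#6:10@105 #3:3@104 #4:10@104 #2:9@102 #5:2@95 #7:7@95] asks=[-]
After op 8 cancel(order #7): fills=none; bids=[#6:10@105 #3:3@104 #4:10@104 #2:9@102 #5:2@95] asks=[-]
After op 9 [order #8] limit_buy(price=102, qty=2): fills=none; bids=[#6:10@105 #3:3@104 #4:10@104 #2:9@102 #8:2@102 #5:2@95] asks=[-]
After op 10 [order #100] limit_sell(price=100, qty=5): fills=#6x#100:5@105; bids=[#6:5@105 #3:3@104 #4:10@104 #2:9@102 #8:2@102 #5:2@95] asks=[-]
After op 11 [order #101] limit_buy(price=105, qty=5): fills=none; bids=[#6:5@105 #101:5@105 #3:3@104 #4:10@104 #2:9@102 #8:2@102 #5:2@95] asks=[-]

Answer: 5@105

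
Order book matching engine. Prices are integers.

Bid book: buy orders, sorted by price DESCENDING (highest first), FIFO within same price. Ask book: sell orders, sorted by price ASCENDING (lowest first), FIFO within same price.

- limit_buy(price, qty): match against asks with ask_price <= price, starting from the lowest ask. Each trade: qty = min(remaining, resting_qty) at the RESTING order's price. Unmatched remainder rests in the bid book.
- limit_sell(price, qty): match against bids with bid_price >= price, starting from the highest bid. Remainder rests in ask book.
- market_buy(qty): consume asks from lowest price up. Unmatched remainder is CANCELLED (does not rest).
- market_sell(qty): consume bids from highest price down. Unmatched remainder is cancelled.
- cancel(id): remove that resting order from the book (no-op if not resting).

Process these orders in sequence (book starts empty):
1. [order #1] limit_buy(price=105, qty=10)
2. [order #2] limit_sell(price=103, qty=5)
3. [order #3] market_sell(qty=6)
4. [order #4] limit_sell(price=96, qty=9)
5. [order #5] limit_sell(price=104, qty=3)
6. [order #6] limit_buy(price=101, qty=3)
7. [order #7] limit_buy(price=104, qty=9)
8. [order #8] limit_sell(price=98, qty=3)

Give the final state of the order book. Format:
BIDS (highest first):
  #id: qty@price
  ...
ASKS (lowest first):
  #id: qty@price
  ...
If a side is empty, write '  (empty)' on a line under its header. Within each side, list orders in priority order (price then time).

After op 1 [order #1] limit_buy(price=105, qty=10): fills=none; bids=[#1:10@105] asks=[-]
After op 2 [order #2] limit_sell(price=103, qty=5): fills=#1x#2:5@105; bids=[#1:5@105] asks=[-]
After op 3 [order #3] market_sell(qty=6): fills=#1x#3:5@105; bids=[-] asks=[-]
After op 4 [order #4] limit_sell(price=96, qty=9): fills=none; bids=[-] asks=[#4:9@96]
After op 5 [order #5] limit_sell(price=104, qty=3): fills=none; bids=[-] asks=[#4:9@96 #5:3@104]
After op 6 [order #6] limit_buy(price=101, qty=3): fills=#6x#4:3@96; bids=[-] asks=[#4:6@96 #5:3@104]
After op 7 [order #7] limit_buy(price=104, qty=9): fills=#7x#4:6@96 #7x#5:3@104; bids=[-] asks=[-]
After op 8 [order #8] limit_sell(price=98, qty=3): fills=none; bids=[-] asks=[#8:3@98]

Answer: BIDS (highest first):
  (empty)
ASKS (lowest first):
  #8: 3@98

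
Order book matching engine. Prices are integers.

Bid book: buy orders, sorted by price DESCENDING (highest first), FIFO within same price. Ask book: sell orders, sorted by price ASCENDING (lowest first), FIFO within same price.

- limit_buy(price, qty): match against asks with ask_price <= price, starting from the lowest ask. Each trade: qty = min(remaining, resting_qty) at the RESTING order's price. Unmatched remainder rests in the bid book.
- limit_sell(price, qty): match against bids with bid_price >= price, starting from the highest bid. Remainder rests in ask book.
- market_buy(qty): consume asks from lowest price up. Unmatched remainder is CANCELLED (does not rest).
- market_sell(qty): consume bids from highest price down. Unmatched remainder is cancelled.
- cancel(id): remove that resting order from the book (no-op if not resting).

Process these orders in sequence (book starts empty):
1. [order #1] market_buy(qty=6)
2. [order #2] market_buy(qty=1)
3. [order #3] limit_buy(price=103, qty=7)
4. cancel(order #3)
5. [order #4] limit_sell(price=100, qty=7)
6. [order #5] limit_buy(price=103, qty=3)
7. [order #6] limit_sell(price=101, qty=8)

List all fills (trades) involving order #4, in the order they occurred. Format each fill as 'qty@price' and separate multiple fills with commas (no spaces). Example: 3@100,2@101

After op 1 [order #1] market_buy(qty=6): fills=none; bids=[-] asks=[-]
After op 2 [order #2] market_buy(qty=1): fills=none; bids=[-] asks=[-]
After op 3 [order #3] limit_buy(price=103, qty=7): fills=none; bids=[#3:7@103] asks=[-]
After op 4 cancel(order #3): fills=none; bids=[-] asks=[-]
After op 5 [order #4] limit_sell(price=100, qty=7): fills=none; bids=[-] asks=[#4:7@100]
After op 6 [order #5] limit_buy(price=103, qty=3): fills=#5x#4:3@100; bids=[-] asks=[#4:4@100]
After op 7 [order #6] limit_sell(price=101, qty=8): fills=none; bids=[-] asks=[#4:4@100 #6:8@101]

Answer: 3@100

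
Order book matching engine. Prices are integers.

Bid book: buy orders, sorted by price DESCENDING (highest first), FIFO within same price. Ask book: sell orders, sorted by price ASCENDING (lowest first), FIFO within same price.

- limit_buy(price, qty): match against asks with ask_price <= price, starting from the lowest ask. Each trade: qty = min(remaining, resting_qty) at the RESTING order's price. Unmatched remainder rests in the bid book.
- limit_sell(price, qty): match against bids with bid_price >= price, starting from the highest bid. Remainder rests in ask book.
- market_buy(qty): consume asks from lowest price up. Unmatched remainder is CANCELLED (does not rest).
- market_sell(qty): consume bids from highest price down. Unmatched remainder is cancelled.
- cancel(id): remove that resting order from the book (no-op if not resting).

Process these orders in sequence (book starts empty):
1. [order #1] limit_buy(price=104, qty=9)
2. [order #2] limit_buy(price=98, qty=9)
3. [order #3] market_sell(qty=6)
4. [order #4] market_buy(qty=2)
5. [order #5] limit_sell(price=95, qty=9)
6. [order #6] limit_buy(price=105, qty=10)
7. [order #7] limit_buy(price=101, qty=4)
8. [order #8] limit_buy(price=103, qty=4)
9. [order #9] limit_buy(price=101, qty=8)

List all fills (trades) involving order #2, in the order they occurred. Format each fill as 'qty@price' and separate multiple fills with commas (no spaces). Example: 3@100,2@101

After op 1 [order #1] limit_buy(price=104, qty=9): fills=none; bids=[#1:9@104] asks=[-]
After op 2 [order #2] limit_buy(price=98, qty=9): fills=none; bids=[#1:9@104 #2:9@98] asks=[-]
After op 3 [order #3] market_sell(qty=6): fills=#1x#3:6@104; bids=[#1:3@104 #2:9@98] asks=[-]
After op 4 [order #4] market_buy(qty=2): fills=none; bids=[#1:3@104 #2:9@98] asks=[-]
After op 5 [order #5] limit_sell(price=95, qty=9): fills=#1x#5:3@104 #2x#5:6@98; bids=[#2:3@98] asks=[-]
After op 6 [order #6] limit_buy(price=105, qty=10): fills=none; bids=[#6:10@105 #2:3@98] asks=[-]
After op 7 [order #7] limit_buy(price=101, qty=4): fills=none; bids=[#6:10@105 #7:4@101 #2:3@98] asks=[-]
After op 8 [order #8] limit_buy(price=103, qty=4): fills=none; bids=[#6:10@105 #8:4@103 #7:4@101 #2:3@98] asks=[-]
After op 9 [order #9] limit_buy(price=101, qty=8): fills=none; bids=[#6:10@105 #8:4@103 #7:4@101 #9:8@101 #2:3@98] asks=[-]

Answer: 6@98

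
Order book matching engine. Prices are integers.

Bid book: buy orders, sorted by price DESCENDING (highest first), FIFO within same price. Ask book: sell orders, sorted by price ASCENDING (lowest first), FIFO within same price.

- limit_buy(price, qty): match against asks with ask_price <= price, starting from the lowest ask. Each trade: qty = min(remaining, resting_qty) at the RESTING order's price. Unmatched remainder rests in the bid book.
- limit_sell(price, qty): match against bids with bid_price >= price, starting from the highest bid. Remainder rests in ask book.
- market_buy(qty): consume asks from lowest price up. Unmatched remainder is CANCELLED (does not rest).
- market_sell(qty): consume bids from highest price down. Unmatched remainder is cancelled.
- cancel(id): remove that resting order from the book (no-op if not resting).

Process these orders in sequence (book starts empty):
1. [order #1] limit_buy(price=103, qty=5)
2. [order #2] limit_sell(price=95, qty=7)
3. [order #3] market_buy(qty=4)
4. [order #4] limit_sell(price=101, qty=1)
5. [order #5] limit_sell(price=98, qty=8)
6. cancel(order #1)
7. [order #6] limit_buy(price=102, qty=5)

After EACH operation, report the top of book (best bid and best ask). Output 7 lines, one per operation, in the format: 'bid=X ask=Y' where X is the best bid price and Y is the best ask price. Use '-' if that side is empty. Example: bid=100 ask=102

Answer: bid=103 ask=-
bid=- ask=95
bid=- ask=-
bid=- ask=101
bid=- ask=98
bid=- ask=98
bid=- ask=98

Derivation:
After op 1 [order #1] limit_buy(price=103, qty=5): fills=none; bids=[#1:5@103] asks=[-]
After op 2 [order #2] limit_sell(price=95, qty=7): fills=#1x#2:5@103; bids=[-] asks=[#2:2@95]
After op 3 [order #3] market_buy(qty=4): fills=#3x#2:2@95; bids=[-] asks=[-]
After op 4 [order #4] limit_sell(price=101, qty=1): fills=none; bids=[-] asks=[#4:1@101]
After op 5 [order #5] limit_sell(price=98, qty=8): fills=none; bids=[-] asks=[#5:8@98 #4:1@101]
After op 6 cancel(order #1): fills=none; bids=[-] asks=[#5:8@98 #4:1@101]
After op 7 [order #6] limit_buy(price=102, qty=5): fills=#6x#5:5@98; bids=[-] asks=[#5:3@98 #4:1@101]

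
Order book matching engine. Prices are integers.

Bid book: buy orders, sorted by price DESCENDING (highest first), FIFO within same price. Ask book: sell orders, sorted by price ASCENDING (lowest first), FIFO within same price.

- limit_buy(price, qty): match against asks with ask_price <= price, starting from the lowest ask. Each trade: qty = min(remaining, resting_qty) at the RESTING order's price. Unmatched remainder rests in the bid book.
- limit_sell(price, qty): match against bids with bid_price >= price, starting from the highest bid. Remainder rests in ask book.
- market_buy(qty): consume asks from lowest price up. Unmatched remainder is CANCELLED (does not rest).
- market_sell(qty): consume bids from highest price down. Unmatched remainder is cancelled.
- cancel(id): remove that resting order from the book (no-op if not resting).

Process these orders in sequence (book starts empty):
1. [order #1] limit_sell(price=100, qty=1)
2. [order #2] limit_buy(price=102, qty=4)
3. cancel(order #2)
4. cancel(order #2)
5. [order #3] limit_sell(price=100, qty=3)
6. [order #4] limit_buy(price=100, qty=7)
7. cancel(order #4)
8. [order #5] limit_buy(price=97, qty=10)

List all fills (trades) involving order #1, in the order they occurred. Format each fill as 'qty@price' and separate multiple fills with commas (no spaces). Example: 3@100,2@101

After op 1 [order #1] limit_sell(price=100, qty=1): fills=none; bids=[-] asks=[#1:1@100]
After op 2 [order #2] limit_buy(price=102, qty=4): fills=#2x#1:1@100; bids=[#2:3@102] asks=[-]
After op 3 cancel(order #2): fills=none; bids=[-] asks=[-]
After op 4 cancel(order #2): fills=none; bids=[-] asks=[-]
After op 5 [order #3] limit_sell(price=100, qty=3): fills=none; bids=[-] asks=[#3:3@100]
After op 6 [order #4] limit_buy(price=100, qty=7): fills=#4x#3:3@100; bids=[#4:4@100] asks=[-]
After op 7 cancel(order #4): fills=none; bids=[-] asks=[-]
After op 8 [order #5] limit_buy(price=97, qty=10): fills=none; bids=[#5:10@97] asks=[-]

Answer: 1@100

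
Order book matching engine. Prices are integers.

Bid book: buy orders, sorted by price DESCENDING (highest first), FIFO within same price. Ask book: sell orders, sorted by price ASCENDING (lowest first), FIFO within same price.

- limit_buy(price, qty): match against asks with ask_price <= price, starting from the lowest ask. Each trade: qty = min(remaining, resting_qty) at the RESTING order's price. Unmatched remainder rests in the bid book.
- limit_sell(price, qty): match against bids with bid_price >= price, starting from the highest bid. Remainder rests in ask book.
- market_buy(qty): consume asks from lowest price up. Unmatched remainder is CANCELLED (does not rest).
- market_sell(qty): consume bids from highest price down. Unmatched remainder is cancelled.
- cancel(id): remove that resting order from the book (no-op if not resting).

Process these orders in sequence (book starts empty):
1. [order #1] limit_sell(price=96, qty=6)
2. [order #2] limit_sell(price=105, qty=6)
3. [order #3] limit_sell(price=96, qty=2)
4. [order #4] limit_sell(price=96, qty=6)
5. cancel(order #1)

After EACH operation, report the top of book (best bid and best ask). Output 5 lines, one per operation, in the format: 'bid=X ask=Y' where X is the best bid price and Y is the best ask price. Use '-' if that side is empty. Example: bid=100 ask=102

Answer: bid=- ask=96
bid=- ask=96
bid=- ask=96
bid=- ask=96
bid=- ask=96

Derivation:
After op 1 [order #1] limit_sell(price=96, qty=6): fills=none; bids=[-] asks=[#1:6@96]
After op 2 [order #2] limit_sell(price=105, qty=6): fills=none; bids=[-] asks=[#1:6@96 #2:6@105]
After op 3 [order #3] limit_sell(price=96, qty=2): fills=none; bids=[-] asks=[#1:6@96 #3:2@96 #2:6@105]
After op 4 [order #4] limit_sell(price=96, qty=6): fills=none; bids=[-] asks=[#1:6@96 #3:2@96 #4:6@96 #2:6@105]
After op 5 cancel(order #1): fills=none; bids=[-] asks=[#3:2@96 #4:6@96 #2:6@105]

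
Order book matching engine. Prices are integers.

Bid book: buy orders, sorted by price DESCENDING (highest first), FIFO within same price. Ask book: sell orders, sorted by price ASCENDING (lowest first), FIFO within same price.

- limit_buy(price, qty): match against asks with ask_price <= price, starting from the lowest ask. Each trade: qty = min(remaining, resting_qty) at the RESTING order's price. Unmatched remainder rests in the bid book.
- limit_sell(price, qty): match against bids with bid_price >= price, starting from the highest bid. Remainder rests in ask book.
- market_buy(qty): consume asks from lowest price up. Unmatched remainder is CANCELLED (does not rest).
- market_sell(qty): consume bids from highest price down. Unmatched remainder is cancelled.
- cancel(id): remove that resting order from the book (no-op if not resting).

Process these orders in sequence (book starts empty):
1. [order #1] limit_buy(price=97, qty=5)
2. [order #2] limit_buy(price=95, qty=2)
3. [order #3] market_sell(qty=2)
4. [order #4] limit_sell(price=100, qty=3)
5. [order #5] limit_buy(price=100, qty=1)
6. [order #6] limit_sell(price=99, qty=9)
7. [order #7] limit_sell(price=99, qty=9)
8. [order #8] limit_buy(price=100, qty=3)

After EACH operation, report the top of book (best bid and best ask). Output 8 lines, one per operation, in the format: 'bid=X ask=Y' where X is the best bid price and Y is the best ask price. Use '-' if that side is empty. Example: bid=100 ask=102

After op 1 [order #1] limit_buy(price=97, qty=5): fills=none; bids=[#1:5@97] asks=[-]
After op 2 [order #2] limit_buy(price=95, qty=2): fills=none; bids=[#1:5@97 #2:2@95] asks=[-]
After op 3 [order #3] market_sell(qty=2): fills=#1x#3:2@97; bids=[#1:3@97 #2:2@95] asks=[-]
After op 4 [order #4] limit_sell(price=100, qty=3): fills=none; bids=[#1:3@97 #2:2@95] asks=[#4:3@100]
After op 5 [order #5] limit_buy(price=100, qty=1): fills=#5x#4:1@100; bids=[#1:3@97 #2:2@95] asks=[#4:2@100]
After op 6 [order #6] limit_sell(price=99, qty=9): fills=none; bids=[#1:3@97 #2:2@95] asks=[#6:9@99 #4:2@100]
After op 7 [order #7] limit_sell(price=99, qty=9): fills=none; bids=[#1:3@97 #2:2@95] asks=[#6:9@99 #7:9@99 #4:2@100]
After op 8 [order #8] limit_buy(price=100, qty=3): fills=#8x#6:3@99; bids=[#1:3@97 #2:2@95] asks=[#6:6@99 #7:9@99 #4:2@100]

Answer: bid=97 ask=-
bid=97 ask=-
bid=97 ask=-
bid=97 ask=100
bid=97 ask=100
bid=97 ask=99
bid=97 ask=99
bid=97 ask=99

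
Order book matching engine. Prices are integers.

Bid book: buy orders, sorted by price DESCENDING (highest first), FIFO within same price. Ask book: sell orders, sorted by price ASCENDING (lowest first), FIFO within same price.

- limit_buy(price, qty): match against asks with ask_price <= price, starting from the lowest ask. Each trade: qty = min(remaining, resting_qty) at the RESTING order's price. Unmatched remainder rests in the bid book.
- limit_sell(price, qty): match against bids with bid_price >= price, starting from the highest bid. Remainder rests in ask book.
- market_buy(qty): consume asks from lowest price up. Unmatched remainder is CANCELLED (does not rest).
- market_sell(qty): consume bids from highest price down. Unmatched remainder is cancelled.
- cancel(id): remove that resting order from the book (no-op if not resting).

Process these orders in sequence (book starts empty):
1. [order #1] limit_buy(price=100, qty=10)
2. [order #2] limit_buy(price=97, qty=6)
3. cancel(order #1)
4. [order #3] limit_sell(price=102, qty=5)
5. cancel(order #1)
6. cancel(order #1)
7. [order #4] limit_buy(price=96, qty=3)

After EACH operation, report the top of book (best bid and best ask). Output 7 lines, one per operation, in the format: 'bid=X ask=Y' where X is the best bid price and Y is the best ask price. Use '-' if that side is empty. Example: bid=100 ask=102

After op 1 [order #1] limit_buy(price=100, qty=10): fills=none; bids=[#1:10@100] asks=[-]
After op 2 [order #2] limit_buy(price=97, qty=6): fills=none; bids=[#1:10@100 #2:6@97] asks=[-]
After op 3 cancel(order #1): fills=none; bids=[#2:6@97] asks=[-]
After op 4 [order #3] limit_sell(price=102, qty=5): fills=none; bids=[#2:6@97] asks=[#3:5@102]
After op 5 cancel(order #1): fills=none; bids=[#2:6@97] asks=[#3:5@102]
After op 6 cancel(order #1): fills=none; bids=[#2:6@97] asks=[#3:5@102]
After op 7 [order #4] limit_buy(price=96, qty=3): fills=none; bids=[#2:6@97 #4:3@96] asks=[#3:5@102]

Answer: bid=100 ask=-
bid=100 ask=-
bid=97 ask=-
bid=97 ask=102
bid=97 ask=102
bid=97 ask=102
bid=97 ask=102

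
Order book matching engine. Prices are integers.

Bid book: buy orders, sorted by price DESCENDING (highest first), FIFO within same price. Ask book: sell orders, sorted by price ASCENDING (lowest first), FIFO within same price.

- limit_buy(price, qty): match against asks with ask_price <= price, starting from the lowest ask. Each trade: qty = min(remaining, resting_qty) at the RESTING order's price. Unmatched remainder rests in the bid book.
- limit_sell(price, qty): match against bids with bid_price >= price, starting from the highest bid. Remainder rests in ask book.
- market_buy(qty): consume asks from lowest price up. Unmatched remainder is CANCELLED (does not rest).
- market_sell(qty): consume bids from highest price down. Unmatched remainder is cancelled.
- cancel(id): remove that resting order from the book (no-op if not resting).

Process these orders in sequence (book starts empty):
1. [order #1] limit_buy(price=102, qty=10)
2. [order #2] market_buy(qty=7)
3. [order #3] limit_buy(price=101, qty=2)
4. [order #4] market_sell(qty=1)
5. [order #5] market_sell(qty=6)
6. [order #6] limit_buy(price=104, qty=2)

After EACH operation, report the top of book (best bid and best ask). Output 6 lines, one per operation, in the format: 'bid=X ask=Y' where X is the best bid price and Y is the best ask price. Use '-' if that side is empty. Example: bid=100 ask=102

After op 1 [order #1] limit_buy(price=102, qty=10): fills=none; bids=[#1:10@102] asks=[-]
After op 2 [order #2] market_buy(qty=7): fills=none; bids=[#1:10@102] asks=[-]
After op 3 [order #3] limit_buy(price=101, qty=2): fills=none; bids=[#1:10@102 #3:2@101] asks=[-]
After op 4 [order #4] market_sell(qty=1): fills=#1x#4:1@102; bids=[#1:9@102 #3:2@101] asks=[-]
After op 5 [order #5] market_sell(qty=6): fills=#1x#5:6@102; bids=[#1:3@102 #3:2@101] asks=[-]
After op 6 [order #6] limit_buy(price=104, qty=2): fills=none; bids=[#6:2@104 #1:3@102 #3:2@101] asks=[-]

Answer: bid=102 ask=-
bid=102 ask=-
bid=102 ask=-
bid=102 ask=-
bid=102 ask=-
bid=104 ask=-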